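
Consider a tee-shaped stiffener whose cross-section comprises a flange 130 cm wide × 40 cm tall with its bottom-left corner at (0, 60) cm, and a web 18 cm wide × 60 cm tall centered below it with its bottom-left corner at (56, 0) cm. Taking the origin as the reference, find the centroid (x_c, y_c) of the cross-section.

web: A = 18 × 60 = 1080.00, centroid at (65.00, 30.00).
flange: A = 130 × 40 = 5200.00, centroid at (65.00, 80.00).
ΣA = 6280.00 cm², ΣAx_c = 408200.00 cm³, ΣAy_c = 448400.00 cm³.
x_c = 408200.00/6280.00 = 65.00 cm; y_c = 448400.00/6280.00 = 71.40 cm.

x_c = 65.00 cm, y_c = 71.40 cm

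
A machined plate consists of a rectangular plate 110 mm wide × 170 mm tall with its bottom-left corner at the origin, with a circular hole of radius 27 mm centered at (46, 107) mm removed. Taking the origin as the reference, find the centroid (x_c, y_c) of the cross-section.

x_c = 56.26 mm, y_c = 81.93 mm

plate: A = 110 × 170 = 18700.00, centroid at (55.00, 85.00).
hole: A = −π·27² = -2290.22, centroid at (46.00, 107.00).
ΣA = 16409.78 mm²
ΣAx_c = (18700.00)(55.00) + (-2290.22)(46.00) = 923149.83 mm³
ΣAy_c = (18700.00)(85.00) + (-2290.22)(107.00) = 1344446.35 mm³
x_c = 923149.83 / 16409.78 = 56.26 mm
y_c = 1344446.35 / 16409.78 = 81.93 mm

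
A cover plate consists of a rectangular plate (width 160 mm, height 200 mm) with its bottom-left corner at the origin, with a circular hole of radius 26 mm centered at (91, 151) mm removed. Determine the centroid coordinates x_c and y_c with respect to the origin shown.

x_c = 79.22 mm, y_c = 96.37 mm

plate: A = 160 × 200 = 32000.00, centroid at (80.00, 100.00).
hole: A = −π·26² = -2123.72, centroid at (91.00, 151.00).
ΣA = 29876.28 mm²
ΣAx_c = (32000.00)(80.00) + (-2123.72)(91.00) = 2366741.79 mm³
ΣAy_c = (32000.00)(100.00) + (-2123.72)(151.00) = 2879318.79 mm³
x_c = 2366741.79 / 29876.28 = 79.22 mm
y_c = 2879318.79 / 29876.28 = 96.37 mm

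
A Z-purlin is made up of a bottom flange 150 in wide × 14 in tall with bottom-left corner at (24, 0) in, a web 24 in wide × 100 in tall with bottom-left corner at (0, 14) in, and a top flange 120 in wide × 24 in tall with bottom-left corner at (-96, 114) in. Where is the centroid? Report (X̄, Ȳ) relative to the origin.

X̄ = 18.02 in, Ȳ = 71.98 in

bottom flange: A = 150 × 14 = 2100.00, centroid at (99.00, 7.00).
web: A = 24 × 100 = 2400.00, centroid at (12.00, 64.00).
top flange: A = 120 × 24 = 2880.00, centroid at (-36.00, 126.00).
ΣA = 7380.00 in²
ΣAX̄ = (2100.00)(99.00) + (2400.00)(12.00) + (2880.00)(-36.00) = 133020.00 in³
ΣAȲ = (2100.00)(7.00) + (2400.00)(64.00) + (2880.00)(126.00) = 531180.00 in³
X̄ = 133020.00 / 7380.00 = 18.02 in
Ȳ = 531180.00 / 7380.00 = 71.98 in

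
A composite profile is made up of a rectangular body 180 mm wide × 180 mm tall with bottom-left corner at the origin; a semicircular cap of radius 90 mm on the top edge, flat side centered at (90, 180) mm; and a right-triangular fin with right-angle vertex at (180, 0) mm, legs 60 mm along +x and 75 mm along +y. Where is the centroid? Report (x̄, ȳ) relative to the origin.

Part | A | x̄ᵢ | ȳᵢ | A·x̄ᵢ | A·ȳᵢ
rectangular body | 32400.00 | 90.00 | 90.00 | 2916000.00 | 2916000.00
semicircular top | 12723.45 | 90.00 | 218.20 | 1145110.52 | 2776221.04
triangular fin | 2250.00 | 200.00 | 25.00 | 450000.00 | 56250.00
Σ | 47373.45 |  |  | 4511110.52 | 5748471.04
x̄ = 4511110.52 / 47373.45 = 95.22 mm
ȳ = 5748471.04 / 47373.45 = 121.34 mm

x̄ = 95.22 mm, ȳ = 121.34 mm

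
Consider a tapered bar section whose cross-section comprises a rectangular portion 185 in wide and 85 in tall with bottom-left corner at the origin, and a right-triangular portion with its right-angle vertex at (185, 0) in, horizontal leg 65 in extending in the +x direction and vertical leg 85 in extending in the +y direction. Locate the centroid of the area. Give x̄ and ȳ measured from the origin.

rectangular portion: A = 185 × 85 = 15725.00, centroid at (92.50, 42.50).
triangular portion: A = ½·65·85 = 2762.50, centroid at (206.67, 28.33).
ΣA = 18487.50 in², ΣAx̄ = 2025479.17 in³, ΣAȳ = 746583.33 in³.
x̄ = 2025479.17/18487.50 = 109.56 in; ȳ = 746583.33/18487.50 = 40.38 in.

x̄ = 109.56 in, ȳ = 40.38 in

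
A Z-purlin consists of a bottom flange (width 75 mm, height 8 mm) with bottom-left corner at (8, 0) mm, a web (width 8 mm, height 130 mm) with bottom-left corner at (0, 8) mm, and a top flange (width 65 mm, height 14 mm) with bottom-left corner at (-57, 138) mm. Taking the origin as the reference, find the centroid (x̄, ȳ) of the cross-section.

Part | A | x̄ᵢ | ȳᵢ | A·x̄ᵢ | A·ȳᵢ
bottom flange | 600.00 | 45.50 | 4.00 | 27300.00 | 2400.00
web | 1040.00 | 4.00 | 73.00 | 4160.00 | 75920.00
top flange | 910.00 | -24.50 | 145.00 | -22295.00 | 131950.00
Σ | 2550.00 |  |  | 9165.00 | 210270.00
x̄ = 9165.00 / 2550.00 = 3.59 mm
ȳ = 210270.00 / 2550.00 = 82.46 mm

x̄ = 3.59 mm, ȳ = 82.46 mm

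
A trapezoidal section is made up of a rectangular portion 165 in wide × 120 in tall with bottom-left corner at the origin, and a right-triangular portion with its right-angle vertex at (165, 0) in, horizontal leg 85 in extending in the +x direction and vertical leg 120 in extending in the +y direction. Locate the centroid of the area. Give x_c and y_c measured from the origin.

rectangular portion: A = 165 × 120 = 19800.00, centroid at (82.50, 60.00).
triangular portion: A = ½·85·120 = 5100.00, centroid at (193.33, 40.00).
ΣA = 24900.00 in²
ΣAx_c = (19800.00)(82.50) + (5100.00)(193.33) = 2619500.00 in³
ΣAy_c = (19800.00)(60.00) + (5100.00)(40.00) = 1392000.00 in³
x_c = 2619500.00 / 24900.00 = 105.20 in
y_c = 1392000.00 / 24900.00 = 55.90 in

x_c = 105.20 in, y_c = 55.90 in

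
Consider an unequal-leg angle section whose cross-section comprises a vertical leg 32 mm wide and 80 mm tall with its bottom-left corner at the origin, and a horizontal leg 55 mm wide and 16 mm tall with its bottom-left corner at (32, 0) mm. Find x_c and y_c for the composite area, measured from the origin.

vertical leg: A = 32 × 80 = 2560.00, centroid at (16.00, 40.00).
horizontal leg: A = 55 × 16 = 880.00, centroid at (59.50, 8.00).
ΣA = 3440.00 mm², ΣAx_c = 93320.00 mm³, ΣAy_c = 109440.00 mm³.
x_c = 93320.00/3440.00 = 27.13 mm; y_c = 109440.00/3440.00 = 31.81 mm.

x_c = 27.13 mm, y_c = 31.81 mm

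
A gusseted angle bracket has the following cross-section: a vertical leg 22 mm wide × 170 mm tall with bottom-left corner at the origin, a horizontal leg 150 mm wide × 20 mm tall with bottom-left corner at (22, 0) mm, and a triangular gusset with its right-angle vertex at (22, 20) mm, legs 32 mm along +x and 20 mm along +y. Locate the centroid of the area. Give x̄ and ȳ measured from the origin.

x̄ = 48.53 mm, ȳ = 50.49 mm

vertical leg: A = 22 × 170 = 3740.00, centroid at (11.00, 85.00).
horizontal leg: A = 150 × 20 = 3000.00, centroid at (97.00, 10.00).
gusset: A = ½·32·20 = 320.00, centroid at (32.67, 26.67).
ΣA = 7060.00 mm², ΣAx̄ = 342593.33 mm³, ΣAȳ = 356433.33 mm³.
x̄ = 342593.33/7060.00 = 48.53 mm; ȳ = 356433.33/7060.00 = 50.49 mm.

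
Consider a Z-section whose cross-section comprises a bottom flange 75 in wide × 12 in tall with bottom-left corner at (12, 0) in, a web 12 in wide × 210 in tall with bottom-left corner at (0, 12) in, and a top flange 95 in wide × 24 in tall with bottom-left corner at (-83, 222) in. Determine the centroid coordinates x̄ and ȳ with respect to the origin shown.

Part | A | x̄ᵢ | ȳᵢ | A·x̄ᵢ | A·ȳᵢ
bottom flange | 900.00 | 49.50 | 6.00 | 44550.00 | 5400.00
web | 2520.00 | 6.00 | 117.00 | 15120.00 | 294840.00
top flange | 2280.00 | -35.50 | 234.00 | -80940.00 | 533520.00
Σ | 5700.00 |  |  | -21270.00 | 833760.00
x̄ = -21270.00 / 5700.00 = -3.73 in
ȳ = 833760.00 / 5700.00 = 146.27 in

x̄ = -3.73 in, ȳ = 146.27 in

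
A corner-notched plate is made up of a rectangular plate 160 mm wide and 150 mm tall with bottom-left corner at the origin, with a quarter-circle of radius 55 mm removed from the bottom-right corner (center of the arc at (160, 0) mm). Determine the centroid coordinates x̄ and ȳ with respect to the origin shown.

x̄ = 73.78 mm, ȳ = 80.68 mm

Part | A | x̄ᵢ | ȳᵢ | A·x̄ᵢ | A·ȳᵢ
plate | 24000.00 | 80.00 | 75.00 | 1920000.00 | 1800000.00
removed quarter-circle | -2375.83 | 136.66 | 23.34 | -324674.38 | -55458.33
Σ | 21624.17 |  |  | 1595325.62 | 1744541.67
x̄ = 1595325.62 / 21624.17 = 73.78 mm
ȳ = 1744541.67 / 21624.17 = 80.68 mm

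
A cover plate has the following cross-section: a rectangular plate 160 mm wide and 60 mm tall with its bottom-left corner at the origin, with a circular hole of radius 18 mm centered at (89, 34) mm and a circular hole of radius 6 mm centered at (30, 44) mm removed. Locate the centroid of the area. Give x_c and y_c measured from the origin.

x_c = 79.59 mm, y_c = 29.33 mm

plate: A = 160 × 60 = 9600.00, centroid at (80.00, 30.00).
hole 1: A = −π·18² = -1017.88, centroid at (89.00, 34.00).
hole 2: A = −π·6² = -113.10, centroid at (30.00, 44.00).
ΣA = 8469.03 mm²
ΣAx_c = (9600.00)(80.00) + (-1017.88)(89.00) + (-113.10)(30.00) = 674016.11 mm³
ΣAy_c = (9600.00)(30.00) + (-1017.88)(34.00) + (-113.10)(44.00) = 248415.93 mm³
x_c = 674016.11 / 8469.03 = 79.59 mm
y_c = 248415.93 / 8469.03 = 29.33 mm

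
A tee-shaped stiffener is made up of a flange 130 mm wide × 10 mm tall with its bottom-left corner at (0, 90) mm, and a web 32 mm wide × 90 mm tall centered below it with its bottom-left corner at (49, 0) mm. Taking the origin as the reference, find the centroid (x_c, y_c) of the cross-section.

web: A = 32 × 90 = 2880.00, centroid at (65.00, 45.00).
flange: A = 130 × 10 = 1300.00, centroid at (65.00, 95.00).
ΣA = 4180.00 mm²
ΣAx_c = (2880.00)(65.00) + (1300.00)(65.00) = 271700.00 mm³
ΣAy_c = (2880.00)(45.00) + (1300.00)(95.00) = 253100.00 mm³
x_c = 271700.00 / 4180.00 = 65.00 mm
y_c = 253100.00 / 4180.00 = 60.55 mm

x_c = 65.00 mm, y_c = 60.55 mm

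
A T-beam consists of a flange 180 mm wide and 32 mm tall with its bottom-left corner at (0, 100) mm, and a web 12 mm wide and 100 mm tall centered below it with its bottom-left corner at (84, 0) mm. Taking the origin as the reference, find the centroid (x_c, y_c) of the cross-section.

x_c = 90.00 mm, y_c = 104.62 mm

web: A = 12 × 100 = 1200.00, centroid at (90.00, 50.00).
flange: A = 180 × 32 = 5760.00, centroid at (90.00, 116.00).
ΣA = 6960.00 mm², ΣAx_c = 626400.00 mm³, ΣAy_c = 728160.00 mm³.
x_c = 626400.00/6960.00 = 90.00 mm; y_c = 728160.00/6960.00 = 104.62 mm.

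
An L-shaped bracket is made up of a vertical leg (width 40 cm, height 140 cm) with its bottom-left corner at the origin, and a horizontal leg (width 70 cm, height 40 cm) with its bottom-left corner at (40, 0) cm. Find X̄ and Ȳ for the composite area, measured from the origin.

X̄ = 38.33 cm, Ȳ = 53.33 cm

vertical leg: A = 40 × 140 = 5600.00, centroid at (20.00, 70.00).
horizontal leg: A = 70 × 40 = 2800.00, centroid at (75.00, 20.00).
ΣA = 8400.00 cm²
ΣAX̄ = (5600.00)(20.00) + (2800.00)(75.00) = 322000.00 cm³
ΣAȲ = (5600.00)(70.00) + (2800.00)(20.00) = 448000.00 cm³
X̄ = 322000.00 / 8400.00 = 38.33 cm
Ȳ = 448000.00 / 8400.00 = 53.33 cm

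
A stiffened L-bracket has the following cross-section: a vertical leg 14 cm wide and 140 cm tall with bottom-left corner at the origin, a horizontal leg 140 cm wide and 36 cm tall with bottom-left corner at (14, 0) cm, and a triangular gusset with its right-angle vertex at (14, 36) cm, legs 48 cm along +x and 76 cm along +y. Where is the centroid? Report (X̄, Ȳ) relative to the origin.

vertical leg: A = 14 × 140 = 1960.00, centroid at (7.00, 70.00).
horizontal leg: A = 140 × 36 = 5040.00, centroid at (84.00, 18.00).
gusset: A = ½·48·76 = 1824.00, centroid at (30.00, 61.33).
ΣA = 8824.00 cm²
ΣAX̄ = (1960.00)(7.00) + (5040.00)(84.00) + (1824.00)(30.00) = 491800.00 cm³
ΣAȲ = (1960.00)(70.00) + (5040.00)(18.00) + (1824.00)(61.33) = 339792.00 cm³
X̄ = 491800.00 / 8824.00 = 55.73 cm
Ȳ = 339792.00 / 8824.00 = 38.51 cm

X̄ = 55.73 cm, Ȳ = 38.51 cm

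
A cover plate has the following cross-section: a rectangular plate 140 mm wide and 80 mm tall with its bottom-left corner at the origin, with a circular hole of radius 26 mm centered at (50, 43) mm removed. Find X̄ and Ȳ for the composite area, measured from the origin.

plate: A = 140 × 80 = 11200.00, centroid at (70.00, 40.00).
hole: A = −π·26² = -2123.72, centroid at (50.00, 43.00).
ΣA = 9076.28 mm²
ΣAX̄ = (11200.00)(70.00) + (-2123.72)(50.00) = 677814.17 mm³
ΣAȲ = (11200.00)(40.00) + (-2123.72)(43.00) = 356680.18 mm³
X̄ = 677814.17 / 9076.28 = 74.68 mm
Ȳ = 356680.18 / 9076.28 = 39.30 mm

X̄ = 74.68 mm, Ȳ = 39.30 mm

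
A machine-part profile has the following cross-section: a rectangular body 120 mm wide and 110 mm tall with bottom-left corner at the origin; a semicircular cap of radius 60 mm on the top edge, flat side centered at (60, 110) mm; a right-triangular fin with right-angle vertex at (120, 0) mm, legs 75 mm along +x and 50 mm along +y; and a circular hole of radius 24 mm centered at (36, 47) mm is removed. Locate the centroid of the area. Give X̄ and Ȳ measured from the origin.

rectangular body: A = 120 × 110 = 13200.00, centroid at (60.00, 55.00).
semicircular top: A = ½π·60² = 5654.87, centroid at (60.00, 135.46).
triangular fin: A = ½·75·50 = 1875.00, centroid at (145.00, 16.67).
hole: A = −π·24² = -1809.56, centroid at (36.00, 47.00).
ΣA = 18920.31 mm², ΣAX̄ = 1338022.94 mm³, ΣAȲ = 1438236.15 mm³.
X̄ = 1338022.94/18920.31 = 70.72 mm; Ȳ = 1438236.15/18920.31 = 76.02 mm.

X̄ = 70.72 mm, Ȳ = 76.02 mm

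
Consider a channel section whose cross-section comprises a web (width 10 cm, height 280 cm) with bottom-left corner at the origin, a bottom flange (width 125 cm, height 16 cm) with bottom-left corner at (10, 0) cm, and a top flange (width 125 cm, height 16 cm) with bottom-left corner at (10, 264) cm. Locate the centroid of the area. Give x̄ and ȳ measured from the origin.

web: A = 10 × 280 = 2800.00, centroid at (5.00, 140.00).
bottom flange: A = 125 × 16 = 2000.00, centroid at (72.50, 8.00).
top flange: A = 125 × 16 = 2000.00, centroid at (72.50, 272.00).
ΣA = 6800.00 cm², ΣAx̄ = 304000.00 cm³, ΣAȳ = 952000.00 cm³.
x̄ = 304000.00/6800.00 = 44.71 cm; ȳ = 952000.00/6800.00 = 140.00 cm.

x̄ = 44.71 cm, ȳ = 140.00 cm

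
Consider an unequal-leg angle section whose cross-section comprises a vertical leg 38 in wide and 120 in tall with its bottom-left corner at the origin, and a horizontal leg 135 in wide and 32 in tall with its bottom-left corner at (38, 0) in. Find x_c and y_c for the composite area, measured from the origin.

x_c = 61.08 in, y_c = 38.59 in

Part | A | x̄ᵢ | ȳᵢ | A·x̄ᵢ | A·ȳᵢ
vertical leg | 4560.00 | 19.00 | 60.00 | 86640.00 | 273600.00
horizontal leg | 4320.00 | 105.50 | 16.00 | 455760.00 | 69120.00
Σ | 8880.00 |  |  | 542400.00 | 342720.00
x_c = 542400.00 / 8880.00 = 61.08 in
y_c = 342720.00 / 8880.00 = 38.59 in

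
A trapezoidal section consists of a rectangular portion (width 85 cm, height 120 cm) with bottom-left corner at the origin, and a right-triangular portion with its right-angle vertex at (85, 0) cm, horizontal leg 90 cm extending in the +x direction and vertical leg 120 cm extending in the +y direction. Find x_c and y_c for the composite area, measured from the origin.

rectangular portion: A = 85 × 120 = 10200.00, centroid at (42.50, 60.00).
triangular portion: A = ½·90·120 = 5400.00, centroid at (115.00, 40.00).
ΣA = 15600.00 cm²
ΣAx_c = (10200.00)(42.50) + (5400.00)(115.00) = 1054500.00 cm³
ΣAy_c = (10200.00)(60.00) + (5400.00)(40.00) = 828000.00 cm³
x_c = 1054500.00 / 15600.00 = 67.60 cm
y_c = 828000.00 / 15600.00 = 53.08 cm

x_c = 67.60 cm, y_c = 53.08 cm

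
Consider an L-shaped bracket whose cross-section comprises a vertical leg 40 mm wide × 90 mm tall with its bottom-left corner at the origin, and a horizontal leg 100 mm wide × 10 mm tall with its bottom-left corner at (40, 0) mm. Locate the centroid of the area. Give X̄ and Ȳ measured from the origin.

X̄ = 35.22 mm, Ȳ = 36.30 mm

vertical leg: A = 40 × 90 = 3600.00, centroid at (20.00, 45.00).
horizontal leg: A = 100 × 10 = 1000.00, centroid at (90.00, 5.00).
ΣA = 4600.00 mm², ΣAX̄ = 162000.00 mm³, ΣAȲ = 167000.00 mm³.
X̄ = 162000.00/4600.00 = 35.22 mm; Ȳ = 167000.00/4600.00 = 36.30 mm.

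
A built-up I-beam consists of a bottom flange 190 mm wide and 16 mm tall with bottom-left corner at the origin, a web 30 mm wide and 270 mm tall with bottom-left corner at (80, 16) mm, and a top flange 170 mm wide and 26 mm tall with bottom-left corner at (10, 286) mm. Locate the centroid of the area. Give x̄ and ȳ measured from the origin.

Part | A | x̄ᵢ | ȳᵢ | A·x̄ᵢ | A·ȳᵢ
bottom flange | 3040.00 | 95.00 | 8.00 | 288800.00 | 24320.00
web | 8100.00 | 95.00 | 151.00 | 769500.00 | 1223100.00
top flange | 4420.00 | 95.00 | 299.00 | 419900.00 | 1321580.00
Σ | 15560.00 |  |  | 1478200.00 | 2569000.00
x̄ = 1478200.00 / 15560.00 = 95.00 mm
ȳ = 2569000.00 / 15560.00 = 165.10 mm

x̄ = 95.00 mm, ȳ = 165.10 mm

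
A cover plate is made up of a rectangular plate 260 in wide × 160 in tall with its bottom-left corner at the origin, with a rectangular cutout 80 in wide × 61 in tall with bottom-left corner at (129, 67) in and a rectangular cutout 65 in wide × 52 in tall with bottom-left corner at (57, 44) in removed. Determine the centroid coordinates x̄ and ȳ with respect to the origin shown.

plate: A = 260 × 160 = 41600.00, centroid at (130.00, 80.00).
hole 1: A = −(80 × 61) = -4880.00, centroid at (169.00, 97.50).
hole 2: A = −(65 × 52) = -3380.00, centroid at (89.50, 70.00).
ΣA = 33340.00 in²
ΣAx̄ = (41600.00)(130.00) + (-4880.00)(169.00) + (-3380.00)(89.50) = 4280770.00 in³
ΣAȳ = (41600.00)(80.00) + (-4880.00)(97.50) + (-3380.00)(70.00) = 2615600.00 in³
x̄ = 4280770.00 / 33340.00 = 128.40 in
ȳ = 2615600.00 / 33340.00 = 78.45 in

x̄ = 128.40 in, ȳ = 78.45 in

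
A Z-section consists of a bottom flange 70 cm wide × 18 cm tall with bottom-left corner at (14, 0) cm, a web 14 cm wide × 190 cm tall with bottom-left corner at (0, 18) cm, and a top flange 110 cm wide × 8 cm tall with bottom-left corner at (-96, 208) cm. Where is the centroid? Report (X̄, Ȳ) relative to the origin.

bottom flange: A = 70 × 18 = 1260.00, centroid at (49.00, 9.00).
web: A = 14 × 190 = 2660.00, centroid at (7.00, 113.00).
top flange: A = 110 × 8 = 880.00, centroid at (-41.00, 212.00).
ΣA = 4800.00 cm², ΣAX̄ = 44280.00 cm³, ΣAȲ = 498480.00 cm³.
X̄ = 44280.00/4800.00 = 9.22 cm; Ȳ = 498480.00/4800.00 = 103.85 cm.

X̄ = 9.22 cm, Ȳ = 103.85 cm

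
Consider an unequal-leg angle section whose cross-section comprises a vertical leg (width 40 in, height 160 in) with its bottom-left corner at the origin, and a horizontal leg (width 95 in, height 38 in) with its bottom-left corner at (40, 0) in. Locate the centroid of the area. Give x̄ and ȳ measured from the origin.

vertical leg: A = 40 × 160 = 6400.00, centroid at (20.00, 80.00).
horizontal leg: A = 95 × 38 = 3610.00, centroid at (87.50, 19.00).
ΣA = 10010.00 in²
ΣAx̄ = (6400.00)(20.00) + (3610.00)(87.50) = 443875.00 in³
ΣAȳ = (6400.00)(80.00) + (3610.00)(19.00) = 580590.00 in³
x̄ = 443875.00 / 10010.00 = 44.34 in
ȳ = 580590.00 / 10010.00 = 58.00 in

x̄ = 44.34 in, ȳ = 58.00 in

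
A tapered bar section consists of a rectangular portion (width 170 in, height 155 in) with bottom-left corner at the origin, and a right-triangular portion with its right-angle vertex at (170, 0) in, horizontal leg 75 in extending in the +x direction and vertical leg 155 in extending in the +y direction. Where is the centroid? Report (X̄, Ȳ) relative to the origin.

rectangular portion: A = 170 × 155 = 26350.00, centroid at (85.00, 77.50).
triangular portion: A = ½·75·155 = 5812.50, centroid at (195.00, 51.67).
ΣA = 32162.50 in², ΣAX̄ = 3373187.50 in³, ΣAȲ = 2342437.50 in³.
X̄ = 3373187.50/32162.50 = 104.88 in; Ȳ = 2342437.50/32162.50 = 72.83 in.

X̄ = 104.88 in, Ȳ = 72.83 in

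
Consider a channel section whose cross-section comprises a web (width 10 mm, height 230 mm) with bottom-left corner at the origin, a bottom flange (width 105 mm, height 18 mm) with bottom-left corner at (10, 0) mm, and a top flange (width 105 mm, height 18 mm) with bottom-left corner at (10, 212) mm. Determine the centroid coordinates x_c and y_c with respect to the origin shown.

x_c = 40.75 mm, y_c = 115.00 mm

web: A = 10 × 230 = 2300.00, centroid at (5.00, 115.00).
bottom flange: A = 105 × 18 = 1890.00, centroid at (62.50, 9.00).
top flange: A = 105 × 18 = 1890.00, centroid at (62.50, 221.00).
ΣA = 6080.00 mm²
ΣAx_c = (2300.00)(5.00) + (1890.00)(62.50) + (1890.00)(62.50) = 247750.00 mm³
ΣAy_c = (2300.00)(115.00) + (1890.00)(9.00) + (1890.00)(221.00) = 699200.00 mm³
x_c = 247750.00 / 6080.00 = 40.75 mm
y_c = 699200.00 / 6080.00 = 115.00 mm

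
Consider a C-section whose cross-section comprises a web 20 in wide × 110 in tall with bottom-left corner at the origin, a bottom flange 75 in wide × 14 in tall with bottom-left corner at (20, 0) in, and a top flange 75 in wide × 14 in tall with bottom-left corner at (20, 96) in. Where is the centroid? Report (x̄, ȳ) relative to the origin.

Part | A | x̄ᵢ | ȳᵢ | A·x̄ᵢ | A·ȳᵢ
web | 2200.00 | 10.00 | 55.00 | 22000.00 | 121000.00
bottom flange | 1050.00 | 57.50 | 7.00 | 60375.00 | 7350.00
top flange | 1050.00 | 57.50 | 103.00 | 60375.00 | 108150.00
Σ | 4300.00 |  |  | 142750.00 | 236500.00
x̄ = 142750.00 / 4300.00 = 33.20 in
ȳ = 236500.00 / 4300.00 = 55.00 in

x̄ = 33.20 in, ȳ = 55.00 in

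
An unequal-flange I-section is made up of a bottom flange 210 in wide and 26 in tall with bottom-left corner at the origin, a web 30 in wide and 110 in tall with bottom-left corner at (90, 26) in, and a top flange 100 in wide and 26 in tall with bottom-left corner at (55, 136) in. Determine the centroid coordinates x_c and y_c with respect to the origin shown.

x_c = 105.00 in, y_c = 63.88 in

Part | A | x̄ᵢ | ȳᵢ | A·x̄ᵢ | A·ȳᵢ
bottom flange | 5460.00 | 105.00 | 13.00 | 573300.00 | 70980.00
web | 3300.00 | 105.00 | 81.00 | 346500.00 | 267300.00
top flange | 2600.00 | 105.00 | 149.00 | 273000.00 | 387400.00
Σ | 11360.00 |  |  | 1192800.00 | 725680.00
x_c = 1192800.00 / 11360.00 = 105.00 in
y_c = 725680.00 / 11360.00 = 63.88 in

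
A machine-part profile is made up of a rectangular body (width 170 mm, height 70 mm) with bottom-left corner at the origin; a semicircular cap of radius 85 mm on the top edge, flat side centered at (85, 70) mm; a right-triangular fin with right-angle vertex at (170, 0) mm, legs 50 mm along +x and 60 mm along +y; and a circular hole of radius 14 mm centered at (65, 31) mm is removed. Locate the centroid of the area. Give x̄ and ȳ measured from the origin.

rectangular body: A = 170 × 70 = 11900.00, centroid at (85.00, 35.00).
semicircular top: A = ½π·85² = 11349.00, centroid at (85.00, 106.08).
triangular fin: A = ½·50·60 = 1500.00, centroid at (186.67, 20.00).
hole: A = −π·14² = -615.75, centroid at (65.00, 31.00).
ΣA = 24133.25 mm², ΣAx̄ = 2216141.40 mm³, ΣAȳ = 1631258.59 mm³.
x̄ = 2216141.40/24133.25 = 91.83 mm; ȳ = 1631258.59/24133.25 = 67.59 mm.

x̄ = 91.83 mm, ȳ = 67.59 mm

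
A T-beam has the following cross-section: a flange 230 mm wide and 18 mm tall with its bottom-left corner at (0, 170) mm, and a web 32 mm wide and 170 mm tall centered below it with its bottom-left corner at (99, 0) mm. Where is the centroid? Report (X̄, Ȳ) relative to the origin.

Part | A | x̄ᵢ | ȳᵢ | A·x̄ᵢ | A·ȳᵢ
web | 5440.00 | 115.00 | 85.00 | 625600.00 | 462400.00
flange | 4140.00 | 115.00 | 179.00 | 476100.00 | 741060.00
Σ | 9580.00 |  |  | 1101700.00 | 1203460.00
X̄ = 1101700.00 / 9580.00 = 115.00 mm
Ȳ = 1203460.00 / 9580.00 = 125.62 mm

X̄ = 115.00 mm, Ȳ = 125.62 mm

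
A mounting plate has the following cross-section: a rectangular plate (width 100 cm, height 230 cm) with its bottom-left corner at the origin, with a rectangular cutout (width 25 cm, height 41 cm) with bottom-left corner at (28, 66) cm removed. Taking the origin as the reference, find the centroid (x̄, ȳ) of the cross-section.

x̄ = 50.44 cm, ȳ = 116.33 cm

plate: A = 100 × 230 = 23000.00, centroid at (50.00, 115.00).
hole: A = −(25 × 41) = -1025.00, centroid at (40.50, 86.50).
ΣA = 21975.00 cm²
ΣAx̄ = (23000.00)(50.00) + (-1025.00)(40.50) = 1108487.50 cm³
ΣAȳ = (23000.00)(115.00) + (-1025.00)(86.50) = 2556337.50 cm³
x̄ = 1108487.50 / 21975.00 = 50.44 cm
ȳ = 2556337.50 / 21975.00 = 116.33 cm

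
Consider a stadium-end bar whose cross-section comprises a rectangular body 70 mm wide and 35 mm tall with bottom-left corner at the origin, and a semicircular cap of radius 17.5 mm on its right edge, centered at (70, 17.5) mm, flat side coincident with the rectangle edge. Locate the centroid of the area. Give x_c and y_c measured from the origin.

Part | A | x̄ᵢ | ȳᵢ | A·x̄ᵢ | A·ȳᵢ
rectangular body | 2450.00 | 35.00 | 17.50 | 85750.00 | 42875.00
semicircular end | 481.06 | 77.43 | 17.50 | 37246.86 | 8418.49
Σ | 2931.06 |  |  | 122996.86 | 51293.49
x_c = 122996.86 / 2931.06 = 41.96 mm
y_c = 51293.49 / 2931.06 = 17.50 mm

x_c = 41.96 mm, y_c = 17.50 mm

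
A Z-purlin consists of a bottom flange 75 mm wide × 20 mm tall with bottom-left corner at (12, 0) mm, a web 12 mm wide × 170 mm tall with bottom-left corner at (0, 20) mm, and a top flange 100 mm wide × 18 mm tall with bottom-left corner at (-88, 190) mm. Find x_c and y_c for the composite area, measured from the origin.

bottom flange: A = 75 × 20 = 1500.00, centroid at (49.50, 10.00).
web: A = 12 × 170 = 2040.00, centroid at (6.00, 105.00).
top flange: A = 100 × 18 = 1800.00, centroid at (-38.00, 199.00).
ΣA = 5340.00 mm², ΣAx_c = 18090.00 mm³, ΣAy_c = 587400.00 mm³.
x_c = 18090.00/5340.00 = 3.39 mm; y_c = 587400.00/5340.00 = 110.00 mm.

x_c = 3.39 mm, y_c = 110.00 mm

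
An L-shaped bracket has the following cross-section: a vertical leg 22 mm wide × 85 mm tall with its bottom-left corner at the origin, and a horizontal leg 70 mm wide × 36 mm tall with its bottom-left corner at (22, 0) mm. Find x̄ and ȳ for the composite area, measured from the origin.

vertical leg: A = 22 × 85 = 1870.00, centroid at (11.00, 42.50).
horizontal leg: A = 70 × 36 = 2520.00, centroid at (57.00, 18.00).
ΣA = 4390.00 mm², ΣAx̄ = 164210.00 mm³, ΣAȳ = 124835.00 mm³.
x̄ = 164210.00/4390.00 = 37.41 mm; ȳ = 124835.00/4390.00 = 28.44 mm.

x̄ = 37.41 mm, ȳ = 28.44 mm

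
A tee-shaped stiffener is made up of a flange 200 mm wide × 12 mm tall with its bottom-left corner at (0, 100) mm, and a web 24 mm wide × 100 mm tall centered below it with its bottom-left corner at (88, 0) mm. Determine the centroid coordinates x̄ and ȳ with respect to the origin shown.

Part | A | x̄ᵢ | ȳᵢ | A·x̄ᵢ | A·ȳᵢ
web | 2400.00 | 100.00 | 50.00 | 240000.00 | 120000.00
flange | 2400.00 | 100.00 | 106.00 | 240000.00 | 254400.00
Σ | 4800.00 |  |  | 480000.00 | 374400.00
x̄ = 480000.00 / 4800.00 = 100.00 mm
ȳ = 374400.00 / 4800.00 = 78.00 mm

x̄ = 100.00 mm, ȳ = 78.00 mm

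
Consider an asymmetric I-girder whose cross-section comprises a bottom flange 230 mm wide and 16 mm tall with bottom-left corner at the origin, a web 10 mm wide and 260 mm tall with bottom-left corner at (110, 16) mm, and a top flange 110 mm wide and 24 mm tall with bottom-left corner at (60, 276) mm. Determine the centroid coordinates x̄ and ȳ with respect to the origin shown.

x̄ = 115.00 mm, ȳ = 131.09 mm

bottom flange: A = 230 × 16 = 3680.00, centroid at (115.00, 8.00).
web: A = 10 × 260 = 2600.00, centroid at (115.00, 146.00).
top flange: A = 110 × 24 = 2640.00, centroid at (115.00, 288.00).
ΣA = 8920.00 mm²
ΣAx̄ = (3680.00)(115.00) + (2600.00)(115.00) + (2640.00)(115.00) = 1025800.00 mm³
ΣAȳ = (3680.00)(8.00) + (2600.00)(146.00) + (2640.00)(288.00) = 1169360.00 mm³
x̄ = 1025800.00 / 8920.00 = 115.00 mm
ȳ = 1169360.00 / 8920.00 = 131.09 mm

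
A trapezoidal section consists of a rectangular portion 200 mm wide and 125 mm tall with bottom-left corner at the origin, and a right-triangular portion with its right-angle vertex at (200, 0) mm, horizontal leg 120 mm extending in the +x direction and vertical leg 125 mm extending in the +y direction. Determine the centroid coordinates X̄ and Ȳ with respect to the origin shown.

rectangular portion: A = 200 × 125 = 25000.00, centroid at (100.00, 62.50).
triangular portion: A = ½·120·125 = 7500.00, centroid at (240.00, 41.67).
ΣA = 32500.00 mm², ΣAX̄ = 4300000.00 mm³, ΣAȲ = 1875000.00 mm³.
X̄ = 4300000.00/32500.00 = 132.31 mm; Ȳ = 1875000.00/32500.00 = 57.69 mm.

X̄ = 132.31 mm, Ȳ = 57.69 mm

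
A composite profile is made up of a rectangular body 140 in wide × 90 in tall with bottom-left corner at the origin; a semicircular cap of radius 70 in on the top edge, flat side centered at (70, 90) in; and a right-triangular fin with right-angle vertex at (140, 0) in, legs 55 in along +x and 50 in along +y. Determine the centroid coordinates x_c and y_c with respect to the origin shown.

rectangular body: A = 140 × 90 = 12600.00, centroid at (70.00, 45.00).
semicircular top: A = ½π·70² = 7696.90, centroid at (70.00, 119.71).
triangular fin: A = ½·55·50 = 1375.00, centroid at (158.33, 16.67).
ΣA = 21671.90 in²
ΣAx_c = (12600.00)(70.00) + (7696.90)(70.00) + (1375.00)(158.33) = 1638491.47 in³
ΣAy_c = (12600.00)(45.00) + (7696.90)(119.71) + (1375.00)(16.67) = 1511304.51 in³
x_c = 1638491.47 / 21671.90 = 75.60 in
y_c = 1511304.51 / 21671.90 = 69.74 in

x_c = 75.60 in, y_c = 69.74 in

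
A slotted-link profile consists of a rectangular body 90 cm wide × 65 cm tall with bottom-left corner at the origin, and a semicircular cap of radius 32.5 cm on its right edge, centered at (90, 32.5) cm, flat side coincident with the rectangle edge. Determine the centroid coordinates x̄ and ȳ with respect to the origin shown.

rectangular body: A = 90 × 65 = 5850.00, centroid at (45.00, 32.50).
semicircular end: A = ½π·32.5² = 1659.15, centroid at (103.79, 32.50).
ΣA = 7509.15 cm²
ΣAx̄ = (5850.00)(45.00) + (1659.15)(103.79) = 435459.24 cm³
ΣAȳ = (5850.00)(32.50) + (1659.15)(32.50) = 244047.49 cm³
x̄ = 435459.24 / 7509.15 = 57.99 cm
ȳ = 244047.49 / 7509.15 = 32.50 cm

x̄ = 57.99 cm, ȳ = 32.50 cm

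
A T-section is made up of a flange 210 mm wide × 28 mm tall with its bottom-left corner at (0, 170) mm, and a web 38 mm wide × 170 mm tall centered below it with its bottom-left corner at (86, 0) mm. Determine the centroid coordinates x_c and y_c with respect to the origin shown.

x_c = 105.00 mm, y_c = 132.17 mm

web: A = 38 × 170 = 6460.00, centroid at (105.00, 85.00).
flange: A = 210 × 28 = 5880.00, centroid at (105.00, 184.00).
ΣA = 12340.00 mm²
ΣAx_c = (6460.00)(105.00) + (5880.00)(105.00) = 1295700.00 mm³
ΣAy_c = (6460.00)(85.00) + (5880.00)(184.00) = 1631020.00 mm³
x_c = 1295700.00 / 12340.00 = 105.00 mm
y_c = 1631020.00 / 12340.00 = 132.17 mm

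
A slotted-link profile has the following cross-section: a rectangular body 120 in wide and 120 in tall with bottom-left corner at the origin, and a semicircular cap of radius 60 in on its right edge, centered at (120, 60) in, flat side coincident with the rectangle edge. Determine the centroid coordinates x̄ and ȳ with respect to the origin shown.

x̄ = 84.10 in, ȳ = 60.00 in

Part | A | x̄ᵢ | ȳᵢ | A·x̄ᵢ | A·ȳᵢ
rectangular body | 14400.00 | 60.00 | 60.00 | 864000.00 | 864000.00
semicircular end | 5654.87 | 145.46 | 60.00 | 822584.01 | 339292.01
Σ | 20054.87 |  |  | 1686584.01 | 1203292.01
x̄ = 1686584.01 / 20054.87 = 84.10 in
ȳ = 1203292.01 / 20054.87 = 60.00 in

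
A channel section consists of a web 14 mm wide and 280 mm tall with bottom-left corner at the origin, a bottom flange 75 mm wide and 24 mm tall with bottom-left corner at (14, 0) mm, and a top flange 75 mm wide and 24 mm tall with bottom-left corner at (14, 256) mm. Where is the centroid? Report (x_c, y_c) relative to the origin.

x_c = 28.30 mm, y_c = 140.00 mm

web: A = 14 × 280 = 3920.00, centroid at (7.00, 140.00).
bottom flange: A = 75 × 24 = 1800.00, centroid at (51.50, 12.00).
top flange: A = 75 × 24 = 1800.00, centroid at (51.50, 268.00).
ΣA = 7520.00 mm²
ΣAx_c = (3920.00)(7.00) + (1800.00)(51.50) + (1800.00)(51.50) = 212840.00 mm³
ΣAy_c = (3920.00)(140.00) + (1800.00)(12.00) + (1800.00)(268.00) = 1052800.00 mm³
x_c = 212840.00 / 7520.00 = 28.30 mm
y_c = 1052800.00 / 7520.00 = 140.00 mm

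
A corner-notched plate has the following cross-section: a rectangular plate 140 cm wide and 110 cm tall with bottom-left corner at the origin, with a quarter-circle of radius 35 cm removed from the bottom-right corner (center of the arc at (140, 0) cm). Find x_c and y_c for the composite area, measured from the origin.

x_c = 66.33 cm, y_c = 57.68 cm

plate: A = 140 × 110 = 15400.00, centroid at (70.00, 55.00).
removed quarter-circle: A = −¼π·35² = -962.11, centroid at (125.15, 14.85).
ΣA = 14437.89 cm²
ΣAx_c = (15400.00)(70.00) + (-962.11)(125.15) = 957595.88 cm³
ΣAy_c = (15400.00)(55.00) + (-962.11)(14.85) = 832708.33 cm³
x_c = 957595.88 / 14437.89 = 66.33 cm
y_c = 832708.33 / 14437.89 = 57.68 cm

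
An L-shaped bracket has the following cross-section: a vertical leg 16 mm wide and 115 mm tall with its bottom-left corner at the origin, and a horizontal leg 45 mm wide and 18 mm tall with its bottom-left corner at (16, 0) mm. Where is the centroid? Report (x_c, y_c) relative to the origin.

x_c = 17.32 mm, y_c = 42.68 mm

vertical leg: A = 16 × 115 = 1840.00, centroid at (8.00, 57.50).
horizontal leg: A = 45 × 18 = 810.00, centroid at (38.50, 9.00).
ΣA = 2650.00 mm², ΣAx_c = 45905.00 mm³, ΣAy_c = 113090.00 mm³.
x_c = 45905.00/2650.00 = 17.32 mm; y_c = 113090.00/2650.00 = 42.68 mm.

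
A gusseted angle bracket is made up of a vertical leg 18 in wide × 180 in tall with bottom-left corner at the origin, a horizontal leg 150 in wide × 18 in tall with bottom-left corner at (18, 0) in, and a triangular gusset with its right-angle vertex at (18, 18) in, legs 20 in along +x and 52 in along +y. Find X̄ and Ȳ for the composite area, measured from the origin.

Part | A | x̄ᵢ | ȳᵢ | A·x̄ᵢ | A·ȳᵢ
vertical leg | 3240.00 | 9.00 | 90.00 | 29160.00 | 291600.00
horizontal leg | 2700.00 | 93.00 | 9.00 | 251100.00 | 24300.00
gusset | 520.00 | 24.67 | 35.33 | 12826.67 | 18373.33
Σ | 6460.00 |  |  | 293086.67 | 334273.33
X̄ = 293086.67 / 6460.00 = 45.37 in
Ȳ = 334273.33 / 6460.00 = 51.75 in

X̄ = 45.37 in, Ȳ = 51.75 in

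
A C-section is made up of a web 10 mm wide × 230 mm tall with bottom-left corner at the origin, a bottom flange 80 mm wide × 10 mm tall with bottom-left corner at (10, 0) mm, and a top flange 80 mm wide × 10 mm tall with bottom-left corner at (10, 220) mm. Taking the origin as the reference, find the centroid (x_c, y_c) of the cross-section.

x_c = 23.46 mm, y_c = 115.00 mm

web: A = 10 × 230 = 2300.00, centroid at (5.00, 115.00).
bottom flange: A = 80 × 10 = 800.00, centroid at (50.00, 5.00).
top flange: A = 80 × 10 = 800.00, centroid at (50.00, 225.00).
ΣA = 3900.00 mm²
ΣAx_c = (2300.00)(5.00) + (800.00)(50.00) + (800.00)(50.00) = 91500.00 mm³
ΣAy_c = (2300.00)(115.00) + (800.00)(5.00) + (800.00)(225.00) = 448500.00 mm³
x_c = 91500.00 / 3900.00 = 23.46 mm
y_c = 448500.00 / 3900.00 = 115.00 mm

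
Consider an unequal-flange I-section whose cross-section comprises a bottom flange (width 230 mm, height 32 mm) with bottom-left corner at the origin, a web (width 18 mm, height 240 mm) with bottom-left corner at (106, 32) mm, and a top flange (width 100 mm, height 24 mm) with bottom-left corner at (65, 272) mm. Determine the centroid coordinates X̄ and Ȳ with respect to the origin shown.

bottom flange: A = 230 × 32 = 7360.00, centroid at (115.00, 16.00).
web: A = 18 × 240 = 4320.00, centroid at (115.00, 152.00).
top flange: A = 100 × 24 = 2400.00, centroid at (115.00, 284.00).
ΣA = 14080.00 mm²
ΣAX̄ = (7360.00)(115.00) + (4320.00)(115.00) + (2400.00)(115.00) = 1619200.00 mm³
ΣAȲ = (7360.00)(16.00) + (4320.00)(152.00) + (2400.00)(284.00) = 1456000.00 mm³
X̄ = 1619200.00 / 14080.00 = 115.00 mm
Ȳ = 1456000.00 / 14080.00 = 103.41 mm

X̄ = 115.00 mm, Ȳ = 103.41 mm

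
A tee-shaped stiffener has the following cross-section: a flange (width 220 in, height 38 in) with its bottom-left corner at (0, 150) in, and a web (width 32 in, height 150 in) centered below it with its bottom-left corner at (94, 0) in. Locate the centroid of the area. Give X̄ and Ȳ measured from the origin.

web: A = 32 × 150 = 4800.00, centroid at (110.00, 75.00).
flange: A = 220 × 38 = 8360.00, centroid at (110.00, 169.00).
ΣA = 13160.00 in²
ΣAX̄ = (4800.00)(110.00) + (8360.00)(110.00) = 1447600.00 in³
ΣAȲ = (4800.00)(75.00) + (8360.00)(169.00) = 1772840.00 in³
X̄ = 1447600.00 / 13160.00 = 110.00 in
Ȳ = 1772840.00 / 13160.00 = 134.71 in

X̄ = 110.00 in, Ȳ = 134.71 in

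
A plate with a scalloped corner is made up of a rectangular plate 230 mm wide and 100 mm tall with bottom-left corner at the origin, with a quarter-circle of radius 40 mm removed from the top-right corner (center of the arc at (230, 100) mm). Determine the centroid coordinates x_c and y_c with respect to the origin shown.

plate: A = 230 × 100 = 23000.00, centroid at (115.00, 50.00).
removed quarter-circle: A = −¼π·40² = -1256.64, centroid at (213.02, 83.02).
ΣA = 21743.36 mm², ΣAx_c = 2377306.81 mm³, ΣAy_c = 1045669.63 mm³.
x_c = 2377306.81/21743.36 = 109.33 mm; y_c = 1045669.63/21743.36 = 48.09 mm.

x_c = 109.33 mm, y_c = 48.09 mm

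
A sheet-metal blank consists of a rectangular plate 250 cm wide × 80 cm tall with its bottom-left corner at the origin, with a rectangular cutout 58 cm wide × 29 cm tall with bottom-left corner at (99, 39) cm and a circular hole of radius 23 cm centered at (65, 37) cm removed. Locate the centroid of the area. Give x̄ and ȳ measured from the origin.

x̄ = 130.68 cm, ȳ = 38.94 cm

plate: A = 250 × 80 = 20000.00, centroid at (125.00, 40.00).
hole 1: A = −(58 × 29) = -1682.00, centroid at (128.00, 53.50).
hole 2: A = −π·23² = -1661.90, centroid at (65.00, 37.00).
ΣA = 16656.10 cm²
ΣAx̄ = (20000.00)(125.00) + (-1682.00)(128.00) + (-1661.90)(65.00) = 2176680.34 cm³
ΣAȳ = (20000.00)(40.00) + (-1682.00)(53.50) + (-1661.90)(37.00) = 648522.61 cm³
x̄ = 2176680.34 / 16656.10 = 130.68 cm
ȳ = 648522.61 / 16656.10 = 38.94 cm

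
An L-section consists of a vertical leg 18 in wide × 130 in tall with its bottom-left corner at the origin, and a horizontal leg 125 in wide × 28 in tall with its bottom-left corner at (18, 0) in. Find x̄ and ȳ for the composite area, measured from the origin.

Part | A | x̄ᵢ | ȳᵢ | A·x̄ᵢ | A·ȳᵢ
vertical leg | 2340.00 | 9.00 | 65.00 | 21060.00 | 152100.00
horizontal leg | 3500.00 | 80.50 | 14.00 | 281750.00 | 49000.00
Σ | 5840.00 |  |  | 302810.00 | 201100.00
x̄ = 302810.00 / 5840.00 = 51.85 in
ȳ = 201100.00 / 5840.00 = 34.43 in

x̄ = 51.85 in, ȳ = 34.43 in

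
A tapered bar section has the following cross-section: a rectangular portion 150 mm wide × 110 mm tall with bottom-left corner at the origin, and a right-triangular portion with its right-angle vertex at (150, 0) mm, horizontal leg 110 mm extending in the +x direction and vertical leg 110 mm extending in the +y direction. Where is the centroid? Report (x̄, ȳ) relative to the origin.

rectangular portion: A = 150 × 110 = 16500.00, centroid at (75.00, 55.00).
triangular portion: A = ½·110·110 = 6050.00, centroid at (186.67, 36.67).
ΣA = 22550.00 mm²
ΣAx̄ = (16500.00)(75.00) + (6050.00)(186.67) = 2366833.33 mm³
ΣAȳ = (16500.00)(55.00) + (6050.00)(36.67) = 1129333.33 mm³
x̄ = 2366833.33 / 22550.00 = 104.96 mm
ȳ = 1129333.33 / 22550.00 = 50.08 mm

x̄ = 104.96 mm, ȳ = 50.08 mm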